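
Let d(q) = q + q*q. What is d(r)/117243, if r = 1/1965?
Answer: 1966/452701602675 ≈ 4.3428e-9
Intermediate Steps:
r = 1/1965 ≈ 0.00050891
d(q) = q + q²
d(r)/117243 = ((1 + 1/1965)/1965)/117243 = ((1/1965)*(1966/1965))*(1/117243) = (1966/3861225)*(1/117243) = 1966/452701602675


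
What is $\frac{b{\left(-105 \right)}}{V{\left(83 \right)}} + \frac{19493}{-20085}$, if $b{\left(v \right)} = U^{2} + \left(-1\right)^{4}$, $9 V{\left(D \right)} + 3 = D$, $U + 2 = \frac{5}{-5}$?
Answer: $\frac{24821}{160680} \approx 0.15447$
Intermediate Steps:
$U = -3$ ($U = -2 + \frac{5}{-5} = -2 + 5 \left(- \frac{1}{5}\right) = -2 - 1 = -3$)
$V{\left(D \right)} = - \frac{1}{3} + \frac{D}{9}$
$b{\left(v \right)} = 10$ ($b{\left(v \right)} = \left(-3\right)^{2} + \left(-1\right)^{4} = 9 + 1 = 10$)
$\frac{b{\left(-105 \right)}}{V{\left(83 \right)}} + \frac{19493}{-20085} = \frac{10}{- \frac{1}{3} + \frac{1}{9} \cdot 83} + \frac{19493}{-20085} = \frac{10}{- \frac{1}{3} + \frac{83}{9}} + 19493 \left(- \frac{1}{20085}\right) = \frac{10}{\frac{80}{9}} - \frac{19493}{20085} = 10 \cdot \frac{9}{80} - \frac{19493}{20085} = \frac{9}{8} - \frac{19493}{20085} = \frac{24821}{160680}$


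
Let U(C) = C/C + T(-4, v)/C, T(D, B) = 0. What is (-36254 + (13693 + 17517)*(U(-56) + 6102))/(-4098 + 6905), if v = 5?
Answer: 190438376/2807 ≈ 67844.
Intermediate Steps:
U(C) = 1 (U(C) = C/C + 0/C = 1 + 0 = 1)
(-36254 + (13693 + 17517)*(U(-56) + 6102))/(-4098 + 6905) = (-36254 + (13693 + 17517)*(1 + 6102))/(-4098 + 6905) = (-36254 + 31210*6103)/2807 = (-36254 + 190474630)*(1/2807) = 190438376*(1/2807) = 190438376/2807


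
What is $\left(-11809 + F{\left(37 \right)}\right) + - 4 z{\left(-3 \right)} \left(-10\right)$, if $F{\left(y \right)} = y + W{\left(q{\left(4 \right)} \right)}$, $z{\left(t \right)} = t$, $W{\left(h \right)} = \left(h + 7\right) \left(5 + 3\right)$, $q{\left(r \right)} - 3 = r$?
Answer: $-11780$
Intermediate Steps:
$q{\left(r \right)} = 3 + r$
$W{\left(h \right)} = 56 + 8 h$ ($W{\left(h \right)} = \left(7 + h\right) 8 = 56 + 8 h$)
$F{\left(y \right)} = 112 + y$ ($F{\left(y \right)} = y + \left(56 + 8 \left(3 + 4\right)\right) = y + \left(56 + 8 \cdot 7\right) = y + \left(56 + 56\right) = y + 112 = 112 + y$)
$\left(-11809 + F{\left(37 \right)}\right) + - 4 z{\left(-3 \right)} \left(-10\right) = \left(-11809 + \left(112 + 37\right)\right) + \left(-4\right) \left(-3\right) \left(-10\right) = \left(-11809 + 149\right) + 12 \left(-10\right) = -11660 - 120 = -11780$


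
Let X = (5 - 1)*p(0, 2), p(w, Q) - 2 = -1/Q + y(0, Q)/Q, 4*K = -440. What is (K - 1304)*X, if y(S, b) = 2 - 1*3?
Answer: -5656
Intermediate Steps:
K = -110 (K = (¼)*(-440) = -110)
y(S, b) = -1 (y(S, b) = 2 - 3 = -1)
p(w, Q) = 2 - 2/Q (p(w, Q) = 2 + (-1/Q - 1/Q) = 2 - 2/Q)
X = 4 (X = (5 - 1)*(2 - 2/2) = 4*(2 - 2*½) = 4*(2 - 1) = 4*1 = 4)
(K - 1304)*X = (-110 - 1304)*4 = -1414*4 = -5656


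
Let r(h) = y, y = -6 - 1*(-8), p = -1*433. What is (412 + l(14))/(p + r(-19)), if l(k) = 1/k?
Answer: -5769/6034 ≈ -0.95608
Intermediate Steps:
p = -433
y = 2 (y = -6 + 8 = 2)
r(h) = 2
(412 + l(14))/(p + r(-19)) = (412 + 1/14)/(-433 + 2) = (412 + 1/14)/(-431) = (5769/14)*(-1/431) = -5769/6034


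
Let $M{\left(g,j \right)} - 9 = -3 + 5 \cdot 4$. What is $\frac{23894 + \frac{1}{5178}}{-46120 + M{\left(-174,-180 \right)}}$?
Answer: $- \frac{123723133}{238674732} \approx -0.51838$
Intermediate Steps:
$M{\left(g,j \right)} = 26$ ($M{\left(g,j \right)} = 9 + \left(-3 + 5 \cdot 4\right) = 9 + \left(-3 + 20\right) = 9 + 17 = 26$)
$\frac{23894 + \frac{1}{5178}}{-46120 + M{\left(-174,-180 \right)}} = \frac{23894 + \frac{1}{5178}}{-46120 + 26} = \frac{23894 + \frac{1}{5178}}{-46094} = \frac{123723133}{5178} \left(- \frac{1}{46094}\right) = - \frac{123723133}{238674732}$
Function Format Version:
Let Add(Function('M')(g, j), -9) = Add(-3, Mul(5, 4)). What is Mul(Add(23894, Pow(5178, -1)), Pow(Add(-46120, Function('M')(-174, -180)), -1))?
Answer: Rational(-123723133, 238674732) ≈ -0.51838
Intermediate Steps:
Function('M')(g, j) = 26 (Function('M')(g, j) = Add(9, Add(-3, Mul(5, 4))) = Add(9, Add(-3, 20)) = Add(9, 17) = 26)
Mul(Add(23894, Pow(5178, -1)), Pow(Add(-46120, Function('M')(-174, -180)), -1)) = Mul(Add(23894, Pow(5178, -1)), Pow(Add(-46120, 26), -1)) = Mul(Add(23894, Rational(1, 5178)), Pow(-46094, -1)) = Mul(Rational(123723133, 5178), Rational(-1, 46094)) = Rational(-123723133, 238674732)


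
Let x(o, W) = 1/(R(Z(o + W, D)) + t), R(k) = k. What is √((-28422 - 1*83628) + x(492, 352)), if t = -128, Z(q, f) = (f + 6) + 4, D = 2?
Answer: I*√376936229/58 ≈ 334.74*I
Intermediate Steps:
Z(q, f) = 10 + f (Z(q, f) = (6 + f) + 4 = 10 + f)
x(o, W) = -1/116 (x(o, W) = 1/((10 + 2) - 128) = 1/(12 - 128) = 1/(-116) = -1/116)
√((-28422 - 1*83628) + x(492, 352)) = √((-28422 - 1*83628) - 1/116) = √((-28422 - 83628) - 1/116) = √(-112050 - 1/116) = √(-12997801/116) = I*√376936229/58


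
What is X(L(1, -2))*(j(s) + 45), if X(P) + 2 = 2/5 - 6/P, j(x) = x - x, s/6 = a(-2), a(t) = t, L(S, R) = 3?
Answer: -162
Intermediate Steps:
s = -12 (s = 6*(-2) = -12)
j(x) = 0
X(P) = -8/5 - 6/P (X(P) = -2 + (2/5 - 6/P) = -2 + (2*(⅕) - 6/P) = -2 + (⅖ - 6/P) = -8/5 - 6/P)
X(L(1, -2))*(j(s) + 45) = (-8/5 - 6/3)*(0 + 45) = (-8/5 - 6*⅓)*45 = (-8/5 - 2)*45 = -18/5*45 = -162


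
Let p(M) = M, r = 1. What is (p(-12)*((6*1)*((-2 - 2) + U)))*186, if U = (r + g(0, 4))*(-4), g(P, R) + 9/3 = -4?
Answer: -267840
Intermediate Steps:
g(P, R) = -7 (g(P, R) = -3 - 4 = -7)
U = 24 (U = (1 - 7)*(-4) = -6*(-4) = 24)
(p(-12)*((6*1)*((-2 - 2) + U)))*186 = -12*6*1*((-2 - 2) + 24)*186 = -72*(-4 + 24)*186 = -72*20*186 = -12*120*186 = -1440*186 = -267840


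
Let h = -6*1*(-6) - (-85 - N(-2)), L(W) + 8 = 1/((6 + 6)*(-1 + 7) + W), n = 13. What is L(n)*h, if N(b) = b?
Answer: -4753/5 ≈ -950.60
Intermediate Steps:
L(W) = -8 + 1/(72 + W) (L(W) = -8 + 1/((6 + 6)*(-1 + 7) + W) = -8 + 1/(12*6 + W) = -8 + 1/(72 + W))
h = 119 (h = -6*1*(-6) - (-85 - 1*(-2)) = -6*(-6) - (-85 + 2) = 36 - 1*(-83) = 36 + 83 = 119)
L(n)*h = ((-575 - 8*13)/(72 + 13))*119 = ((-575 - 104)/85)*119 = ((1/85)*(-679))*119 = -679/85*119 = -4753/5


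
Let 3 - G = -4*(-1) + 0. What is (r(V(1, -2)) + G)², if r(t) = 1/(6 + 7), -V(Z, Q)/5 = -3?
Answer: 144/169 ≈ 0.85207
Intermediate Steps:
V(Z, Q) = 15 (V(Z, Q) = -5*(-3) = 15)
r(t) = 1/13
G = -1 (G = 3 - (-4*(-1) + 0) = 3 - (4 + 0) = 3 - 1*4 = 3 - 4 = -1)
(r(V(1, -2)) + G)² = (1/13 - 1)² = (-12/13)² = 144/169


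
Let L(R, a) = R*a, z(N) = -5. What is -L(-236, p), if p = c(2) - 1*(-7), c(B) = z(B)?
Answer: 472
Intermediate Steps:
c(B) = -5
p = 2 (p = -5 - 1*(-7) = -5 + 7 = 2)
-L(-236, p) = -(-236)*2 = -1*(-472) = 472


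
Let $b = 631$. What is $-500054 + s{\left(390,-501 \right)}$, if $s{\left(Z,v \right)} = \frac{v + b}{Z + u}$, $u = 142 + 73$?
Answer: $- \frac{60506508}{121} \approx -5.0005 \cdot 10^{5}$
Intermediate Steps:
$u = 215$
$s{\left(Z,v \right)} = \frac{631 + v}{215 + Z}$ ($s{\left(Z,v \right)} = \frac{v + 631}{Z + 215} = \frac{631 + v}{215 + Z}$)
$-500054 + s{\left(390,-501 \right)} = -500054 + \frac{631 - 501}{215 + 390} = -500054 + \frac{1}{605} \cdot 130 = -500054 + \frac{26}{121} = - \frac{60506508}{121}$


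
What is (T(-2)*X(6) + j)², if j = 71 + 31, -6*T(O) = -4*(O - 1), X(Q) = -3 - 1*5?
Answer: 13924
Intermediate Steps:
X(Q) = -8 (X(Q) = -3 - 5 = -8)
T(O) = -⅔ + 2*O/3 (T(O) = -(-2)*(O - 1)/3 = -(-2)*(-1 + O)/3 = -(4 - 4*O)/6 = -⅔ + 2*O/3)
j = 102
(T(-2)*X(6) + j)² = ((-⅔ + (⅔)*(-2))*(-8) + 102)² = ((-⅔ - 4/3)*(-8) + 102)² = (-2*(-8) + 102)² = (16 + 102)² = 118² = 13924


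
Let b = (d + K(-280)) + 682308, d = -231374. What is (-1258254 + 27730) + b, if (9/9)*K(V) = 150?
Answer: -779440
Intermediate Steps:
K(V) = 150
b = 451084 (b = (-231374 + 150) + 682308 = -231224 + 682308 = 451084)
(-1258254 + 27730) + b = (-1258254 + 27730) + 451084 = -1230524 + 451084 = -779440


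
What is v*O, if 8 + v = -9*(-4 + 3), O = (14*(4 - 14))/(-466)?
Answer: 70/233 ≈ 0.30043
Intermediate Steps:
O = 70/233 (O = (14*(-10))*(-1/466) = -140*(-1/466) = 70/233 ≈ 0.30043)
v = 1 (v = -8 - 9*(-4 + 3) = -8 - 9*(-1) = -8 + 9 = 1)
v*O = 1*(70/233) = 70/233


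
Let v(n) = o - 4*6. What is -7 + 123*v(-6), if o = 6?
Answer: -2221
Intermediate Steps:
v(n) = -18 (v(n) = 6 - 4*6 = 6 - 24 = -18)
-7 + 123*v(-6) = -7 + 123*(-18) = -7 - 2214 = -2221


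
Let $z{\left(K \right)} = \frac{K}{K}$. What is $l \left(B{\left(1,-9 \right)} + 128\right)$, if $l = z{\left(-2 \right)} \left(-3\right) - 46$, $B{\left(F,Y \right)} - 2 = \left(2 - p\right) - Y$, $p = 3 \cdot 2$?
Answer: $-6615$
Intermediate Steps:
$p = 6$
$z{\left(K \right)} = 1$
$B{\left(F,Y \right)} = -2 - Y$ ($B{\left(F,Y \right)} = 2 - \left(4 + Y\right) = -2 - Y$)
$l = -49$ ($l = 1 \left(-3\right) - 46 = -3 - 46 = -49$)
$l \left(B{\left(1,-9 \right)} + 128\right) = - 49 \left(\left(-2 - -9\right) + 128\right) = - 49 \left(\left(-2 + 9\right) + 128\right) = - 49 \left(7 + 128\right) = \left(-49\right) 135 = -6615$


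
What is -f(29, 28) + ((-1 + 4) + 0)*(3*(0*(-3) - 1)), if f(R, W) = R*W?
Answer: -821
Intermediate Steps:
-f(29, 28) + ((-1 + 4) + 0)*(3*(0*(-3) - 1)) = -29*28 + ((-1 + 4) + 0)*(3*(0*(-3) - 1)) = -1*812 + (3 + 0)*(3*(0 - 1)) = -812 + 3*(3*(-1)) = -812 + 3*(-3) = -812 - 9 = -821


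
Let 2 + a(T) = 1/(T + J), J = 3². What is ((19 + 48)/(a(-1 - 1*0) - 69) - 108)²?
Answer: 3815779984/321489 ≈ 11869.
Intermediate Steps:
J = 9
a(T) = -2 + 1/(9 + T) (a(T) = -2 + 1/(T + 9) = -2 + 1/(9 + T))
((19 + 48)/(a(-1 - 1*0) - 69) - 108)² = ((19 + 48)/((-17 - 2*(-1 - 1*0))/(9 + (-1 - 1*0)) - 69) - 108)² = (67/((-17 - 2*(-1 + 0))/(9 + (-1 + 0)) - 69) - 108)² = (67/((-17 - 2*(-1))/(9 - 1) - 69) - 108)² = (67/((-17 + 2)/8 - 69) - 108)² = (67/((⅛)*(-15) - 69) - 108)² = (67/(-15/8 - 69) - 108)² = (67/(-567/8) - 108)² = (67*(-8/567) - 108)² = (-536/567 - 108)² = (-61772/567)² = 3815779984/321489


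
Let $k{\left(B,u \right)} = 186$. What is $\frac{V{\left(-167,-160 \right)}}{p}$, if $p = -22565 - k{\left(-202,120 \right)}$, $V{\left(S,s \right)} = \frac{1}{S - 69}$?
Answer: $\frac{1}{5369236} \approx 1.8625 \cdot 10^{-7}$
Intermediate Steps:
$V{\left(S,s \right)} = \frac{1}{-69 + S}$
$p = -22751$ ($p = -22565 - 186 = -22751$)
$\frac{V{\left(-167,-160 \right)}}{p} = \frac{1}{\left(-69 - 167\right) \left(-22751\right)} = \frac{1}{-236} \left(- \frac{1}{22751}\right) = \left(- \frac{1}{236}\right) \left(- \frac{1}{22751}\right) = \frac{1}{5369236}$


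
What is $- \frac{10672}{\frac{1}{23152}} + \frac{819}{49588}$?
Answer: $- \frac{1750301571979}{7084} \approx -2.4708 \cdot 10^{8}$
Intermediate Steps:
$- \frac{10672}{\frac{1}{23152}} + \frac{819}{49588} = - 10672 \frac{1}{\frac{1}{23152}} + 819 \cdot \frac{1}{49588} = \left(-10672\right) 23152 + \frac{117}{7084} = -247078144 + \frac{117}{7084} = - \frac{1750301571979}{7084}$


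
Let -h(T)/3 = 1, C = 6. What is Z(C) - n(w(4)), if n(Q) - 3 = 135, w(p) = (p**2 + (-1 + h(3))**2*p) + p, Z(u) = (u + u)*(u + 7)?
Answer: 18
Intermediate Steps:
h(T) = -3 (h(T) = -3*1 = -3)
Z(u) = 2*u*(7 + u) (Z(u) = (2*u)*(7 + u) = 2*u*(7 + u))
w(p) = p**2 + 17*p (w(p) = (p**2 + (-1 - 3)**2*p) + p = (p**2 + (-4)**2*p) + p = (p**2 + 16*p) + p = p**2 + 17*p)
n(Q) = 138 (n(Q) = 3 + 135 = 138)
Z(C) - n(w(4)) = 2*6*(7 + 6) - 1*138 = 2*6*13 - 138 = 156 - 138 = 18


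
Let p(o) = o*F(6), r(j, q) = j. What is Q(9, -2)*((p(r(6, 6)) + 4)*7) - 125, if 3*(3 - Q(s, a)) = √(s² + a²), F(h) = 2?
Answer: 211 - 112*√85/3 ≈ -133.20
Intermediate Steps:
p(o) = 2*o (p(o) = o*2 = 2*o)
Q(s, a) = 3 - √(a² + s²)/3 (Q(s, a) = 3 - √(s² + a²)/3 = 3 - √(a² + s²)/3)
Q(9, -2)*((p(r(6, 6)) + 4)*7) - 125 = (3 - √((-2)² + 9²)/3)*((2*6 + 4)*7) - 125 = (3 - √(4 + 81)/3)*((12 + 4)*7) - 125 = (3 - √85/3)*(16*7) - 125 = (3 - √85/3)*112 - 125 = (336 - 112*√85/3) - 125 = 211 - 112*√85/3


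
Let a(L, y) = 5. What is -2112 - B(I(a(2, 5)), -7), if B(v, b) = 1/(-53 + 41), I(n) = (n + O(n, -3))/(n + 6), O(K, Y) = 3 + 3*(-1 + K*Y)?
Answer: -25343/12 ≈ -2111.9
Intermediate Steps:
O(K, Y) = 3*K*Y (O(K, Y) = 3 + (-3 + 3*K*Y) = 3*K*Y)
I(n) = -8*n/(6 + n) (I(n) = (n + 3*n*(-3))/(n + 6) = (n - 9*n)/(6 + n) = (-8*n)/(6 + n) = -8*n/(6 + n))
B(v, b) = -1/12 (B(v, b) = 1/(-12) = -1/12)
-2112 - B(I(a(2, 5)), -7) = -2112 - 1*(-1/12) = -2112 + 1/12 = -25343/12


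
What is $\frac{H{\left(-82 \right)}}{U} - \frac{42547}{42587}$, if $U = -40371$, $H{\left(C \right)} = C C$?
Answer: $- \frac{2004019925}{1719279777} \approx -1.1656$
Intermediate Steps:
$H{\left(C \right)} = C^{2}$
$\frac{H{\left(-82 \right)}}{U} - \frac{42547}{42587} = \frac{\left(-82\right)^{2}}{-40371} - \frac{42547}{42587} = 6724 \left(- \frac{1}{40371}\right) - \frac{42547}{42587} = - \frac{6724}{40371} - \frac{42547}{42587} = - \frac{2004019925}{1719279777}$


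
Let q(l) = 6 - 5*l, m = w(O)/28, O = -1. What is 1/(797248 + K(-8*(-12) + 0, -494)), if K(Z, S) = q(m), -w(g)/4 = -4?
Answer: 7/5580758 ≈ 1.2543e-6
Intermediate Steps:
w(g) = 16 (w(g) = -4*(-4) = 16)
m = 4/7 (m = 16/28 = 16*(1/28) = 4/7 ≈ 0.57143)
K(Z, S) = 22/7 (K(Z, S) = 6 - 5*4/7 = 6 - 20/7 = 22/7)
1/(797248 + K(-8*(-12) + 0, -494)) = 1/(797248 + 22/7) = 1/(5580758/7) = 7/5580758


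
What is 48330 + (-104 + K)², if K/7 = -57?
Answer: 301339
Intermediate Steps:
K = -399 (K = 7*(-57) = -399)
48330 + (-104 + K)² = 48330 + (-104 - 399)² = 48330 + (-503)² = 48330 + 253009 = 301339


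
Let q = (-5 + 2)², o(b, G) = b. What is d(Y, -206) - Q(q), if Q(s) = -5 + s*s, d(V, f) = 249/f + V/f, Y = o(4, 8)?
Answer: -15909/206 ≈ -77.228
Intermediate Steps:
Y = 4
q = 9 (q = (-3)² = 9)
Q(s) = -5 + s²
d(Y, -206) - Q(q) = (249 + 4)/(-206) - (-5 + 9²) = -1/206*253 - (-5 + 81) = -253/206 - 1*76 = -253/206 - 76 = -15909/206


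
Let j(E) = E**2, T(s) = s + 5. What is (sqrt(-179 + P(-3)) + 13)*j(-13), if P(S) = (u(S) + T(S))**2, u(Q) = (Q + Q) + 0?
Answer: 2197 + 169*I*sqrt(163) ≈ 2197.0 + 2157.6*I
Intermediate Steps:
T(s) = 5 + s
u(Q) = 2*Q (u(Q) = 2*Q + 0 = 2*Q)
P(S) = (5 + 3*S)**2 (P(S) = (2*S + (5 + S))**2 = (5 + 3*S)**2)
(sqrt(-179 + P(-3)) + 13)*j(-13) = (sqrt(-179 + (5 + 3*(-3))**2) + 13)*(-13)**2 = (sqrt(-179 + (5 - 9)**2) + 13)*169 = (sqrt(-179 + (-4)**2) + 13)*169 = (sqrt(-179 + 16) + 13)*169 = (sqrt(-163) + 13)*169 = (I*sqrt(163) + 13)*169 = (13 + I*sqrt(163))*169 = 2197 + 169*I*sqrt(163)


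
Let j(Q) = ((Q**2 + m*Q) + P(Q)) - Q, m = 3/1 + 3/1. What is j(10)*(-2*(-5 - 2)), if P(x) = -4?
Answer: 2044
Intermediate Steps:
m = 6 (m = 3*1 + 3*1 = 3 + 3 = 6)
j(Q) = -4 + Q**2 + 5*Q (j(Q) = ((Q**2 + 6*Q) - 4) - Q = (-4 + Q**2 + 6*Q) - Q = -4 + Q**2 + 5*Q)
j(10)*(-2*(-5 - 2)) = (-4 + 10**2 + 5*10)*(-2*(-5 - 2)) = (-4 + 100 + 50)*(-2*(-7)) = 146*14 = 2044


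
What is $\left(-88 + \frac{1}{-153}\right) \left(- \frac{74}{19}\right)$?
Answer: $\frac{996410}{2907} \approx 342.76$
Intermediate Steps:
$\left(-88 + \frac{1}{-153}\right) \left(- \frac{74}{19}\right) = \left(-88 - \frac{1}{153}\right) \left(\left(-74\right) \frac{1}{19}\right) = \left(- \frac{13465}{153}\right) \left(- \frac{74}{19}\right) = \frac{996410}{2907}$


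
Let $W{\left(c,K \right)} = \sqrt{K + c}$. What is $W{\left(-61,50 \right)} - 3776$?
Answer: $-3776 + i \sqrt{11} \approx -3776.0 + 3.3166 i$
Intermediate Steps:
$W{\left(-61,50 \right)} - 3776 = \sqrt{50 - 61} - 3776 = \sqrt{-11} - 3776 = i \sqrt{11} - 3776 = -3776 + i \sqrt{11}$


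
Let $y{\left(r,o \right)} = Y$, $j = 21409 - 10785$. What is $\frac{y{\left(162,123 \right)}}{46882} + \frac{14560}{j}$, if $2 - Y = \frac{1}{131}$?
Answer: $\frac{1397244131}{1019495972} \approx 1.3705$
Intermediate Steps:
$j = 10624$
$Y = \frac{261}{131}$ ($Y = 2 - \frac{1}{131} = \frac{261}{131} \approx 1.9924$)
$y{\left(r,o \right)} = \frac{261}{131}$
$\frac{y{\left(162,123 \right)}}{46882} + \frac{14560}{j} = \frac{261}{131 \cdot 46882} + \frac{14560}{10624} = \frac{261}{131} \cdot \frac{1}{46882} + 14560 \cdot \frac{1}{10624} = \frac{261}{6141542} + \frac{455}{332} = \frac{1397244131}{1019495972}$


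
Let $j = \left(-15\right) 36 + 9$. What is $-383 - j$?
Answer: $148$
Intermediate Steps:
$j = -531$ ($j = -540 + 9 = -531$)
$-383 - j = -383 - -531 = -383 + 531 = 148$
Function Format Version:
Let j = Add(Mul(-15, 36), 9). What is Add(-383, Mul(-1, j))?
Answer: 148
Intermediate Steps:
j = -531 (j = Add(-540, 9) = -531)
Add(-383, Mul(-1, j)) = Add(-383, Mul(-1, -531)) = Add(-383, 531) = 148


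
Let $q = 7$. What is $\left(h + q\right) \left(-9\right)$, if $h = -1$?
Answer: $-54$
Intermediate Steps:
$\left(h + q\right) \left(-9\right) = \left(-1 + 7\right) \left(-9\right) = 6 \left(-9\right) = -54$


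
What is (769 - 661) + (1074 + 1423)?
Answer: 2605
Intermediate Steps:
(769 - 661) + (1074 + 1423) = 108 + 2497 = 2605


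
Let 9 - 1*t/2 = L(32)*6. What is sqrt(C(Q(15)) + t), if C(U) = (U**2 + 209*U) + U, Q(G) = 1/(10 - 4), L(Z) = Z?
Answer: I*sqrt(11915)/6 ≈ 18.193*I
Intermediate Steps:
t = -366 (t = 18 - 64*6 = 18 - 2*192 = 18 - 384 = -366)
Q(G) = 1/6
C(U) = U**2 + 210*U
sqrt(C(Q(15)) + t) = sqrt((210 + 1/6)/6 - 366) = sqrt((1/6)*(1261/6) - 366) = sqrt(1261/36 - 366) = sqrt(-11915/36) = I*sqrt(11915)/6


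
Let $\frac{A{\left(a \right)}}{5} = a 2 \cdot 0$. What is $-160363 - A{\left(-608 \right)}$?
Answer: $-160363$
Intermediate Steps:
$A{\left(a \right)} = 0$ ($A{\left(a \right)} = 5 a 2 \cdot 0 = 5 \cdot 2 a 0 = 5 \cdot 0 = 0$)
$-160363 - A{\left(-608 \right)} = -160363 - 0 = -160363 + 0 = -160363$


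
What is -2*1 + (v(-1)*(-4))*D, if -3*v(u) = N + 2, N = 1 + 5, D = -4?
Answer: -134/3 ≈ -44.667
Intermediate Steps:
N = 6
v(u) = -8/3 (v(u) = -(6 + 2)/3 = -1/3*8 = -8/3)
-2*1 + (v(-1)*(-4))*D = -2*1 - 8/3*(-4)*(-4) = -2 + (32/3)*(-4) = -2 - 128/3 = -134/3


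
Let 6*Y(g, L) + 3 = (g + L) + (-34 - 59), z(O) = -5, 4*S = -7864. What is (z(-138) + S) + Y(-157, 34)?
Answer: -4015/2 ≈ -2007.5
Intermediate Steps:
S = -1966 (S = (1/4)*(-7864) = -1966)
Y(g, L) = -16 + L/6 + g/6 (Y(g, L) = -1/2 + ((g + L) + (-34 - 59))/6 = -1/2 + ((L + g) - 93)/6 = -1/2 + (-93 + L + g)/6 = -1/2 + (-31/2 + L/6 + g/6) = -16 + L/6 + g/6)
(z(-138) + S) + Y(-157, 34) = (-5 - 1966) + (-16 + (1/6)*34 + (1/6)*(-157)) = -1971 + (-16 + 17/3 - 157/6) = -1971 - 73/2 = -4015/2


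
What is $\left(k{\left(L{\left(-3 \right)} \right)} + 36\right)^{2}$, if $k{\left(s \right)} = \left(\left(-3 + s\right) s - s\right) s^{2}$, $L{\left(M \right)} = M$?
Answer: $50625$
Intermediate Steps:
$k{\left(s \right)} = s^{2} \left(- s + s \left(-3 + s\right)\right)$ ($k{\left(s \right)} = \left(s \left(-3 + s\right) - s\right) s^{2} = \left(- s + s \left(-3 + s\right)\right) s^{2} = s^{2} \left(- s + s \left(-3 + s\right)\right)$)
$\left(k{\left(L{\left(-3 \right)} \right)} + 36\right)^{2} = \left(\left(-3\right)^{3} \left(-4 - 3\right) + 36\right)^{2} = \left(\left(-27\right) \left(-7\right) + 36\right)^{2} = \left(189 + 36\right)^{2} = 225^{2} = 50625$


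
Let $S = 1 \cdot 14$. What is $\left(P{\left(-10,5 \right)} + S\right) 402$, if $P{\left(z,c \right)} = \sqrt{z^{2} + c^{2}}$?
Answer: $5628 + 2010 \sqrt{5} \approx 10123.0$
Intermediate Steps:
$P{\left(z,c \right)} = \sqrt{c^{2} + z^{2}}$
$S = 14$
$\left(P{\left(-10,5 \right)} + S\right) 402 = \left(\sqrt{5^{2} + \left(-10\right)^{2}} + 14\right) 402 = \left(\sqrt{25 + 100} + 14\right) 402 = \left(\sqrt{125} + 14\right) 402 = \left(5 \sqrt{5} + 14\right) 402 = \left(14 + 5 \sqrt{5}\right) 402 = 5628 + 2010 \sqrt{5}$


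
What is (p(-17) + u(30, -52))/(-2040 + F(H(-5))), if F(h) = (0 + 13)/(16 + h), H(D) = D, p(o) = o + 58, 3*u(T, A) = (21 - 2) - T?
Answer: -1232/67281 ≈ -0.018311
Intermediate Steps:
u(T, A) = 19/3 - T/3 (u(T, A) = ((21 - 2) - T)/3 = (19 - T)/3 = 19/3 - T/3)
p(o) = 58 + o
F(h) = 13/(16 + h)
(p(-17) + u(30, -52))/(-2040 + F(H(-5))) = ((58 - 17) + (19/3 - 1/3*30))/(-2040 + 13/(16 - 5)) = (41 + (19/3 - 10))/(-2040 + 13/11) = (41 - 11/3)/(-2040 + 13*(1/11)) = 112/(3*(-2040 + 13/11)) = 112/(3*(-22427/11)) = (112/3)*(-11/22427) = -1232/67281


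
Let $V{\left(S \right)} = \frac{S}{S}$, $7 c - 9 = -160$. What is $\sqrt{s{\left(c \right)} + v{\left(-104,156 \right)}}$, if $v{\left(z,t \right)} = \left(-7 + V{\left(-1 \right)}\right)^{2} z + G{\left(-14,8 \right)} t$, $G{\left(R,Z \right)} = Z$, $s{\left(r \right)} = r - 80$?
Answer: $\frac{i \sqrt{127281}}{7} \approx 50.966 i$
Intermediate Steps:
$c = - \frac{151}{7}$ ($c = \frac{9}{7} + \frac{1}{7} \left(-160\right) = \frac{9}{7} - \frac{160}{7} = - \frac{151}{7} \approx -21.571$)
$s{\left(r \right)} = -80 + r$ ($s{\left(r \right)} = r - 80 = -80 + r$)
$V{\left(S \right)} = 1$
$v{\left(z,t \right)} = 8 t + 36 z$ ($v{\left(z,t \right)} = \left(-7 + 1\right)^{2} z + 8 t = \left(-6\right)^{2} z + 8 t = 36 z + 8 t = 8 t + 36 z$)
$\sqrt{s{\left(c \right)} + v{\left(-104,156 \right)}} = \sqrt{\left(-80 - \frac{151}{7}\right) + \left(8 \cdot 156 + 36 \left(-104\right)\right)} = \sqrt{- \frac{711}{7} + \left(1248 - 3744\right)} = \sqrt{- \frac{711}{7} - 2496} = \sqrt{- \frac{18183}{7}} = \frac{i \sqrt{127281}}{7}$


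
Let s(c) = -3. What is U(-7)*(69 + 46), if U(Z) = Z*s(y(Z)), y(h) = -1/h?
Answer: 2415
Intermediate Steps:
U(Z) = -3*Z (U(Z) = Z*(-3) = -3*Z)
U(-7)*(69 + 46) = (-3*(-7))*(69 + 46) = 21*115 = 2415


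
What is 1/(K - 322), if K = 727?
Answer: 1/405 ≈ 0.0024691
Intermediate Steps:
1/(K - 322) = 1/(727 - 322) = 1/405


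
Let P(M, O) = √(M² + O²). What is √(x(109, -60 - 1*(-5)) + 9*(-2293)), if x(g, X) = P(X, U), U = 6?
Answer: √(-20637 + √3061) ≈ 143.46*I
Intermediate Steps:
x(g, X) = √(36 + X²) (x(g, X) = √(X² + 6²) = √(X² + 36) = √(36 + X²))
√(x(109, -60 - 1*(-5)) + 9*(-2293)) = √(√(36 + (-60 - 1*(-5))²) + 9*(-2293)) = √(√(36 + (-60 + 5)²) - 20637) = √(√(36 + (-55)²) - 20637) = √(√(36 + 3025) - 20637) = √(√3061 - 20637) = √(-20637 + √3061)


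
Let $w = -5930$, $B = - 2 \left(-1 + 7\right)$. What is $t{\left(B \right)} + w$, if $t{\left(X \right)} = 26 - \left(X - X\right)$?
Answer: $-5904$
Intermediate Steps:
$B = -12$ ($B = \left(-2\right) 6 = -12$)
$t{\left(X \right)} = 26$ ($t{\left(X \right)} = 26 - 0 = 26 + 0 = 26$)
$t{\left(B \right)} + w = 26 - 5930 = -5904$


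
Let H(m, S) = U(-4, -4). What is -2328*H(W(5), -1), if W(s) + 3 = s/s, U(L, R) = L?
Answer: 9312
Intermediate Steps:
W(s) = -2 (W(s) = -3 + s/s = -3 + 1 = -2)
H(m, S) = -4
-2328*H(W(5), -1) = -2328*(-4) = 9312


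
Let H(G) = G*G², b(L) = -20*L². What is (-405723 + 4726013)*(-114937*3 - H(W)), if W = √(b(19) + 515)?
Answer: -1489683515190 + 86902633350*I*√745 ≈ -1.4897e+12 + 2.372e+12*I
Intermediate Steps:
W = 3*I*√745 (W = √(-20*19² + 515) = √(-20*361 + 515) = √(-7220 + 515) = √(-6705) = 3*I*√745 ≈ 81.884*I)
H(G) = G³
(-405723 + 4726013)*(-114937*3 - H(W)) = (-405723 + 4726013)*(-114937*3 - (3*I*√745)³) = 4320290*(-344811 - (-20115)*I*√745) = 4320290*(-344811 + 20115*I*√745) = -1489683515190 + 86902633350*I*√745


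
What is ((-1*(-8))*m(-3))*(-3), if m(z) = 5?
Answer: -120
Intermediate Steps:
((-1*(-8))*m(-3))*(-3) = (-1*(-8)*5)*(-3) = (8*5)*(-3) = 40*(-3) = -120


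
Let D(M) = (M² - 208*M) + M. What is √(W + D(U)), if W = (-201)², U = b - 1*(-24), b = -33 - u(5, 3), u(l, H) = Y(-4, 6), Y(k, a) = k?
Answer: √41461 ≈ 203.62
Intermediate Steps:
u(l, H) = -4
b = -29 (b = -33 - 1*(-4) = -33 + 4 = -29)
U = -5 (U = -29 - 1*(-24) = -29 + 24 = -5)
D(M) = M² - 207*M
W = 40401
√(W + D(U)) = √(40401 - 5*(-207 - 5)) = √(40401 - 5*(-212)) = √(40401 + 1060) = √41461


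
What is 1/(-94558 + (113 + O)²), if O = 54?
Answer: -1/66669 ≈ -1.4999e-5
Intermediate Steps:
1/(-94558 + (113 + O)²) = 1/(-94558 + (113 + 54)²) = 1/(-94558 + 167²) = 1/(-94558 + 27889) = 1/(-66669) = -1/66669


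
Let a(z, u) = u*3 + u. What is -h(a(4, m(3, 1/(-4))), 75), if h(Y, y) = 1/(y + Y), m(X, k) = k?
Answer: -1/74 ≈ -0.013514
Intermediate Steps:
a(z, u) = 4*u (a(z, u) = 3*u + u = 4*u)
h(Y, y) = 1/(Y + y)
-h(a(4, m(3, 1/(-4))), 75) = -1/(4/(-4) + 75) = -1/(4*(-¼) + 75) = -1/(-1 + 75) = -1/74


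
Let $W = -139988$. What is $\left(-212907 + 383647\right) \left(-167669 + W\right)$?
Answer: $-52529356180$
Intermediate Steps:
$\left(-212907 + 383647\right) \left(-167669 + W\right) = \left(-212907 + 383647\right) \left(-167669 - 139988\right) = 170740 \left(-307657\right) = -52529356180$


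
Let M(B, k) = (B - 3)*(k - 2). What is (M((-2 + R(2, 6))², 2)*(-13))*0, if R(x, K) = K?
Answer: 0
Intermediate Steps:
M(B, k) = (-3 + B)*(-2 + k)
(M((-2 + R(2, 6))², 2)*(-13))*0 = ((6 - 3*2 - 2*(-2 + 6)² + (-2 + 6)²*2)*(-13))*0 = ((6 - 6 - 2*4² + 4²*2)*(-13))*0 = ((6 - 6 - 2*16 + 16*2)*(-13))*0 = ((6 - 6 - 32 + 32)*(-13))*0 = (0*(-13))*0 = 0*0 = 0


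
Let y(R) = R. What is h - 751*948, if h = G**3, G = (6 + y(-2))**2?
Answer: -707852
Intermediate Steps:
G = 16 (G = (6 - 2)**2 = 4**2 = 16)
h = 4096 (h = 16**3 = 4096)
h - 751*948 = 4096 - 751*948 = 4096 - 711948 = -707852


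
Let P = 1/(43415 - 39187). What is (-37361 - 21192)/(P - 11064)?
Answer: 247562084/46778591 ≈ 5.2922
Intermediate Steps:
P = 1/4228 ≈ 0.00023652
(-37361 - 21192)/(P - 11064) = (-37361 - 21192)/(1/4228 - 11064) = -58553/(-46778591/4228) = -58553*(-4228/46778591) = 247562084/46778591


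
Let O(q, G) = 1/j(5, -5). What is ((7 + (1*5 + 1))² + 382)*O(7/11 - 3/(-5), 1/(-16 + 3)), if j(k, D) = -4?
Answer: -551/4 ≈ -137.75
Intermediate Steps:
O(q, G) = -¼ (O(q, G) = 1/(-4) = -¼)
((7 + (1*5 + 1))² + 382)*O(7/11 - 3/(-5), 1/(-16 + 3)) = ((7 + (1*5 + 1))² + 382)*(-¼) = ((7 + (5 + 1))² + 382)*(-¼) = ((7 + 6)² + 382)*(-¼) = (13² + 382)*(-¼) = (169 + 382)*(-¼) = 551*(-¼) = -551/4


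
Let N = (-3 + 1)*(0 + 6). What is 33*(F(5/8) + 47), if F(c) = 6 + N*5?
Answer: -231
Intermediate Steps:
N = -12 (N = -2*6 = -12)
F(c) = -54 (F(c) = 6 - 12*5 = 6 - 60 = -54)
33*(F(5/8) + 47) = 33*(-54 + 47) = 33*(-7) = -231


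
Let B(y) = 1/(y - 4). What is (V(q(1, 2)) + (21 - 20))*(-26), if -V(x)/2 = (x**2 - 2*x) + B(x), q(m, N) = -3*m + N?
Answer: 598/5 ≈ 119.60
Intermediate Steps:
q(m, N) = N - 3*m
B(y) = 1/(-4 + y)
V(x) = -2*x**2 - 2/(-4 + x) + 4*x (V(x) = -2*((x**2 - 2*x) + 1/(-4 + x)) = -2*(x**2 + 1/(-4 + x) - 2*x) = -2*x**2 - 2/(-4 + x) + 4*x)
(V(q(1, 2)) + (21 - 20))*(-26) = (2*(-1 + (2 - 3*1)*(-4 + (2 - 3*1))*(2 - (2 - 3*1)))/(-4 + (2 - 3*1)) + (21 - 20))*(-26) = (2*(-1 + (2 - 3)*(-4 + (2 - 3))*(2 - (2 - 3)))/(-4 + (2 - 3)) + 1)*(-26) = (2*(-1 - (-4 - 1)*(2 - 1*(-1)))/(-4 - 1) + 1)*(-26) = (2*(-1 - 1*(-5)*(2 + 1))/(-5) + 1)*(-26) = (2*(-1/5)*(-1 - 1*(-5)*3) + 1)*(-26) = (2*(-1/5)*(-1 + 15) + 1)*(-26) = (2*(-1/5)*14 + 1)*(-26) = (-28/5 + 1)*(-26) = -23/5*(-26) = 598/5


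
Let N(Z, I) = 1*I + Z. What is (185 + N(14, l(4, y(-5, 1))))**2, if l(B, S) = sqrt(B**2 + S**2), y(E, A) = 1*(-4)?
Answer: 39633 + 1592*sqrt(2) ≈ 41884.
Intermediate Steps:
y(E, A) = -4
N(Z, I) = I + Z
(185 + N(14, l(4, y(-5, 1))))**2 = (185 + (sqrt(4**2 + (-4)**2) + 14))**2 = (185 + (sqrt(16 + 16) + 14))**2 = (185 + (sqrt(32) + 14))**2 = (185 + (4*sqrt(2) + 14))**2 = (185 + (14 + 4*sqrt(2)))**2 = (199 + 4*sqrt(2))**2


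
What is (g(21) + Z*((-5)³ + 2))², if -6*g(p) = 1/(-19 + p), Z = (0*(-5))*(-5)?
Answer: 1/144 ≈ 0.0069444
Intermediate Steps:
Z = 0 (Z = 0*(-5) = 0)
g(p) = -1/(6*(-19 + p))
(g(21) + Z*((-5)³ + 2))² = (-1/(-114 + 6*21) + 0*((-5)³ + 2))² = (-1/(-114 + 126) + 0*(-125 + 2))² = (-1/12 + 0*(-123))² = (-1*1/12 + 0)² = (-1/12 + 0)² = (-1/12)² = 1/144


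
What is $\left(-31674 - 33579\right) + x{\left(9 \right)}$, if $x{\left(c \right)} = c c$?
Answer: $-65172$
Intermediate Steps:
$x{\left(c \right)} = c^{2}$
$\left(-31674 - 33579\right) + x{\left(9 \right)} = \left(-31674 - 33579\right) + 9^{2} = -65253 + 81 = -65172$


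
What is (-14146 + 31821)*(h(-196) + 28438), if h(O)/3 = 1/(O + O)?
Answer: 28147924825/56 ≈ 5.0264e+8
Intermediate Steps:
h(O) = 3/(2*O) (h(O) = 3/(O + O) = 3/((2*O)) = 3*(1/(2*O)) = 3/(2*O))
(-14146 + 31821)*(h(-196) + 28438) = (-14146 + 31821)*((3/2)/(-196) + 28438) = 17675*((3/2)*(-1/196) + 28438) = 17675*(-3/392 + 28438) = 17675*(11147693/392) = 28147924825/56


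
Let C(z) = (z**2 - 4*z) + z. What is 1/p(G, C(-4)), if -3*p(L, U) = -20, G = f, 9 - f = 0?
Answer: 3/20 ≈ 0.15000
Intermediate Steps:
f = 9 (f = 9 - 1*0 = 9 + 0 = 9)
G = 9
C(z) = z**2 - 3*z
p(L, U) = 20/3 (p(L, U) = -1/3*(-20) = 20/3)
1/p(G, C(-4)) = 1/(20/3) = 3/20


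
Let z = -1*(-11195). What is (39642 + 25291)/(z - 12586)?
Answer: -64933/1391 ≈ -46.681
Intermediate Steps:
z = 11195
(39642 + 25291)/(z - 12586) = (39642 + 25291)/(11195 - 12586) = 64933/(-1391) = 64933*(-1/1391) = -64933/1391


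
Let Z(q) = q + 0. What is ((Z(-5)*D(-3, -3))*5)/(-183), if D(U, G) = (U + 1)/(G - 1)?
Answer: 25/366 ≈ 0.068306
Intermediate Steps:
Z(q) = q
D(U, G) = (1 + U)/(-1 + G)
((Z(-5)*D(-3, -3))*5)/(-183) = (-5*(1 - 3)/(-1 - 3)*5)/(-183) = (-5*(-2)/(-4)*5)*(-1/183) = (-(-5)*(-2)/4*5)*(-1/183) = (-5*½*5)*(-1/183) = -5/2*5*(-1/183) = -25/2*(-1/183) = 25/366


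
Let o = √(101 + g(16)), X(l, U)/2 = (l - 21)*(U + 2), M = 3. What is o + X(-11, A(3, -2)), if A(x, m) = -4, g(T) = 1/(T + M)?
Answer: 128 + 8*√570/19 ≈ 138.05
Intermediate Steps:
g(T) = 1/(3 + T) (g(T) = 1/(T + 3) = 1/(3 + T))
X(l, U) = 2*(-21 + l)*(2 + U) (X(l, U) = 2*((l - 21)*(U + 2)) = 2*((-21 + l)*(2 + U)) = 2*(-21 + l)*(2 + U))
o = 8*√570/19 (o = √(101 + 1/(3 + 16)) = √(101 + 1/19) = √(1920/19) = 8*√570/19 ≈ 10.052)
o + X(-11, A(3, -2)) = 8*√570/19 + (-84 - 42*(-4) + 4*(-11) + 2*(-4)*(-11)) = 8*√570/19 + (-84 + 168 - 44 + 88) = 8*√570/19 + 128 = 128 + 8*√570/19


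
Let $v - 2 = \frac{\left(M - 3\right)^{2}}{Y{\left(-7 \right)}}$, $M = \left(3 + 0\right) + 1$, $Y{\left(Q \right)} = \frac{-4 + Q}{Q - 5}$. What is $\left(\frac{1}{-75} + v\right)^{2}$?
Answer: $\frac{6446521}{680625} \approx 9.4715$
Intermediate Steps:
$Y{\left(Q \right)} = \frac{-4 + Q}{-5 + Q}$
$M = 4$ ($M = 3 + 1 = 4$)
$v = \frac{34}{11}$ ($v = 2 + \frac{\left(4 - 3\right)^{2}}{\frac{1}{-5 - 7} \left(-4 - 7\right)} = 2 + \frac{1^{2}}{\frac{1}{-12} \left(-11\right)} = 2 + 1 \frac{1}{\left(- \frac{1}{12}\right) \left(-11\right)} = 2 + 1 \frac{1}{\frac{11}{12}} = 2 + 1 \cdot \frac{12}{11} = 2 + \frac{12}{11} = \frac{34}{11} \approx 3.0909$)
$\left(\frac{1}{-75} + v\right)^{2} = \left(\frac{1}{-75} + \frac{34}{11}\right)^{2} = \left(- \frac{1}{75} + \frac{34}{11}\right)^{2} = \left(\frac{2539}{825}\right)^{2} = \frac{6446521}{680625}$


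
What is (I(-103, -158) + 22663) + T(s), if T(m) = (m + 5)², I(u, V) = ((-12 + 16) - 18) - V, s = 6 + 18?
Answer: 23648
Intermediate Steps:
s = 24
I(u, V) = -14 - V (I(u, V) = (4 - 18) - V = -14 - V)
T(m) = (5 + m)²
(I(-103, -158) + 22663) + T(s) = ((-14 - 1*(-158)) + 22663) + (5 + 24)² = ((-14 + 158) + 22663) + 29² = (144 + 22663) + 841 = 22807 + 841 = 23648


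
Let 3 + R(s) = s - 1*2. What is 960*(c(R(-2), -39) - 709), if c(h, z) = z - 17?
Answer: -734400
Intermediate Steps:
R(s) = -5 + s (R(s) = -3 + (s - 1*2) = -3 + (s - 2) = -3 + (-2 + s) = -5 + s)
c(h, z) = -17 + z
960*(c(R(-2), -39) - 709) = 960*((-17 - 39) - 709) = 960*(-56 - 709) = 960*(-765) = -734400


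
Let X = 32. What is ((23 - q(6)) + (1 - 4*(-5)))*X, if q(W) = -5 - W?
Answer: 1760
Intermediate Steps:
((23 - q(6)) + (1 - 4*(-5)))*X = ((23 - (-5 - 1*6)) + (1 - 4*(-5)))*32 = ((23 - (-5 - 6)) + (1 + 20))*32 = ((23 - 1*(-11)) + 21)*32 = ((23 + 11) + 21)*32 = (34 + 21)*32 = 55*32 = 1760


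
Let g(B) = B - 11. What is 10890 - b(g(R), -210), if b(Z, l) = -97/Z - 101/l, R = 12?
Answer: 2307169/210 ≈ 10987.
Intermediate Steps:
g(B) = -11 + B
b(Z, l) = -101/l - 97/Z
10890 - b(g(R), -210) = 10890 - (-101/(-210) - 97/(-11 + 12)) = 10890 - (-101*(-1/210) - 97/1) = 10890 - (101/210 - 97*1) = 10890 - (101/210 - 97) = 10890 - 1*(-20269/210) = 10890 + 20269/210 = 2307169/210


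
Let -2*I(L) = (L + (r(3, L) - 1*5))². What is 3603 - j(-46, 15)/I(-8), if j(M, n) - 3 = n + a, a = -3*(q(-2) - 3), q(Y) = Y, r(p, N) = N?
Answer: 529663/147 ≈ 3603.1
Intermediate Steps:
a = 15 (a = -3*(-2 - 3) = -3*(-5) = 15)
j(M, n) = 18 + n (j(M, n) = 3 + (n + 15) = 3 + (15 + n) = 18 + n)
I(L) = -(-5 + 2*L)²/2 (I(L) = -(L + (L - 1*5))²/2 = -(L + (L - 5))²/2 = -(L + (-5 + L))²/2 = -(-5 + 2*L)²/2)
3603 - j(-46, 15)/I(-8) = 3603 - (18 + 15)/((-(-5 + 2*(-8))²/2)) = 3603 - 33/((-(-5 - 16)²/2)) = 3603 - 33/((-½*(-21)²)) = 3603 - 33/((-½*441)) = 3603 - 33/(-441/2) = 3603 - 33*(-2)/441 = 3603 - 1*(-22/147) = 3603 + 22/147 = 529663/147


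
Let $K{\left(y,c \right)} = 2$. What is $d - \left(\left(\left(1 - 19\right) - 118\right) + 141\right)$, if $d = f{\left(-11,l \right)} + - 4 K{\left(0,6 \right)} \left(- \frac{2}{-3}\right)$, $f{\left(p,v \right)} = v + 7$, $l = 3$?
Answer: $- \frac{1}{3} \approx -0.33333$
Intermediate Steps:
$f{\left(p,v \right)} = 7 + v$
$d = \frac{14}{3}$ ($d = \left(7 + 3\right) + \left(-4\right) 2 \left(- \frac{2}{-3}\right) = 10 - 8 \left(\left(-2\right) \left(- \frac{1}{3}\right)\right) = 10 - \frac{16}{3} = \frac{14}{3} \approx 4.6667$)
$d - \left(\left(\left(1 - 19\right) - 118\right) + 141\right) = \frac{14}{3} - \left(\left(\left(1 - 19\right) - 118\right) + 141\right) = \frac{14}{3} - \left(\left(-18 - 118\right) + 141\right) = \frac{14}{3} - \left(-136 + 141\right) = \frac{14}{3} - 5 = - \frac{1}{3}$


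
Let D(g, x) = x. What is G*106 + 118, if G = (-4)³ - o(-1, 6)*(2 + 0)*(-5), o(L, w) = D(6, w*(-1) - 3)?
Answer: -16206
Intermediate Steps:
o(L, w) = -3 - w (o(L, w) = w*(-1) - 3 = -w - 3 = -3 - w)
G = -154 (G = (-4)³ - (-3 - 1*6)*(2 + 0)*(-5) = -64 - (-3 - 6)*2*(-5) = -64 - (-9)*(-10) = -64 - 1*90 = -64 - 90 = -154)
G*106 + 118 = -154*106 + 118 = -16324 + 118 = -16206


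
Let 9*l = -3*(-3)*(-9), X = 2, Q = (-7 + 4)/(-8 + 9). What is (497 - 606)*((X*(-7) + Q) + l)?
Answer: 2834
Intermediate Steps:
Q = -3 (Q = -3/1 = -3*1 = -3)
l = -9 (l = (-3*(-3)*(-9))/9 = (9*(-9))/9 = (1/9)*(-81) = -9)
(497 - 606)*((X*(-7) + Q) + l) = (497 - 606)*((2*(-7) - 3) - 9) = -109*((-14 - 3) - 9) = -109*(-17 - 9) = -109*(-26) = 2834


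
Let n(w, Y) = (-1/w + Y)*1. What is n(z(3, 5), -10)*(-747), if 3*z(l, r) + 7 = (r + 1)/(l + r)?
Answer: 177786/25 ≈ 7111.4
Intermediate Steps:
z(l, r) = -7/3 + (1 + r)/(3*(l + r)) (z(l, r) = -7/3 + ((r + 1)/(l + r))/3 = -7/3 + ((1 + r)/(l + r))/3 = -7/3 + (1 + r)/(3*(l + r)))
n(w, Y) = Y - 1/w (n(w, Y) = (Y - 1/w)*1 = Y - 1/w)
n(z(3, 5), -10)*(-747) = (-10 - 1/((1 - 7*3 - 6*5)/(3*(3 + 5))))*(-747) = (-10 - 1/((⅓)*(1 - 21 - 30)/8))*(-747) = (-10 - 1/((⅓)*(⅛)*(-50)))*(-747) = (-10 - 1/(-25/12))*(-747) = (-10 - 1*(-12/25))*(-747) = (-10 + 12/25)*(-747) = -238/25*(-747) = 177786/25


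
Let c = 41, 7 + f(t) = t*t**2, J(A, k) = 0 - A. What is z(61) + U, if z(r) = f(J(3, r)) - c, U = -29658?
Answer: -29733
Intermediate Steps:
J(A, k) = -A
f(t) = -7 + t**3 (f(t) = -7 + t*t**2 = -7 + t**3)
z(r) = -75 (z(r) = (-7 + (-1*3)**3) - 1*41 = (-7 + (-3)**3) - 41 = (-7 - 27) - 41 = -34 - 41 = -75)
z(61) + U = -75 - 29658 = -29733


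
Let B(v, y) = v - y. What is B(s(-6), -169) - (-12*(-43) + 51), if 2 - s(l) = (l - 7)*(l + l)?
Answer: -552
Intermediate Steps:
s(l) = 2 - 2*l*(-7 + l) (s(l) = 2 - (l - 7)*(l + l) = 2 - (-7 + l)*2*l = 2 - 2*l*(-7 + l))
B(s(-6), -169) - (-12*(-43) + 51) = ((2 - 2*(-6)**2 + 14*(-6)) - 1*(-169)) - (-12*(-43) + 51) = ((2 - 2*36 - 84) + 169) - (516 + 51) = ((2 - 72 - 84) + 169) - 1*567 = (-154 + 169) - 567 = 15 - 567 = -552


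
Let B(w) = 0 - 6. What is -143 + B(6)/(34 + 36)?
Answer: -5008/35 ≈ -143.09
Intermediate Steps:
B(w) = -6
-143 + B(6)/(34 + 36) = -143 - 6/(34 + 36) = -143 - 6/70 = -143 - 6*1/70 = -143 - 3/35 = -5008/35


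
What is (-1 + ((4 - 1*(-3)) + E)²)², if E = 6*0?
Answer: 2304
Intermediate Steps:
E = 0
(-1 + ((4 - 1*(-3)) + E)²)² = (-1 + ((4 - 1*(-3)) + 0)²)² = (-1 + ((4 + 3) + 0)²)² = (-1 + (7 + 0)²)² = (-1 + 7²)² = (-1 + 49)² = 48² = 2304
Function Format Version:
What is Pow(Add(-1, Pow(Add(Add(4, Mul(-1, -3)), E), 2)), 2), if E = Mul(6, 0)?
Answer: 2304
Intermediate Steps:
E = 0
Pow(Add(-1, Pow(Add(Add(4, Mul(-1, -3)), E), 2)), 2) = Pow(Add(-1, Pow(Add(Add(4, Mul(-1, -3)), 0), 2)), 2) = Pow(Add(-1, Pow(Add(Add(4, 3), 0), 2)), 2) = Pow(Add(-1, Pow(Add(7, 0), 2)), 2) = Pow(Add(-1, Pow(7, 2)), 2) = Pow(Add(-1, 49), 2) = Pow(48, 2) = 2304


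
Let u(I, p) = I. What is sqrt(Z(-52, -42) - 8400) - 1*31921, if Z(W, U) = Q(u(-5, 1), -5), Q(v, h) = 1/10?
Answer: -31921 + I*sqrt(839990)/10 ≈ -31921.0 + 91.651*I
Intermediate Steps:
Q(v, h) = 1/10
Z(W, U) = 1/10
sqrt(Z(-52, -42) - 8400) - 1*31921 = sqrt(1/10 - 8400) - 1*31921 = sqrt(-83999/10) - 31921 = I*sqrt(839990)/10 - 31921 = -31921 + I*sqrt(839990)/10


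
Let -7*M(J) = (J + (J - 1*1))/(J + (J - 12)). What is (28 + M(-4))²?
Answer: 15295921/19600 ≈ 780.40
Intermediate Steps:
M(J) = -(-1 + 2*J)/(7*(-12 + 2*J)) (M(J) = -(J + (J - 1*1))/(7*(J + (J - 12))) = -(J + (J - 1))/(7*(J + (-12 + J))) = -(J + (-1 + J))/(7*(-12 + 2*J)) = -(-1 + 2*J)/(7*(-12 + 2*J)))
(28 + M(-4))² = (28 + (1 - 2*(-4))/(14*(-6 - 4)))² = (28 + (1/14)*(1 + 8)/(-10))² = (28 + (1/14)*(-⅒)*9)² = (28 - 9/140)² = (3911/140)² = 15295921/19600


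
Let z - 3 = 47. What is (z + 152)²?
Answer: 40804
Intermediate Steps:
z = 50 (z = 3 + 47 = 50)
(z + 152)² = (50 + 152)² = 202² = 40804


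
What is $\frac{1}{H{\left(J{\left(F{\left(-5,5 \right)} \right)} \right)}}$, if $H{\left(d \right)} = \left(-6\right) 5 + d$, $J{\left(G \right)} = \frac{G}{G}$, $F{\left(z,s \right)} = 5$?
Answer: $- \frac{1}{29} \approx -0.034483$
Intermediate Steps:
$J{\left(G \right)} = 1$
$H{\left(d \right)} = -30 + d$
$\frac{1}{H{\left(J{\left(F{\left(-5,5 \right)} \right)} \right)}} = \frac{1}{-30 + 1} = \frac{1}{-29} = - \frac{1}{29}$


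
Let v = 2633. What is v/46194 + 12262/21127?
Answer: 622058219/975940638 ≈ 0.63739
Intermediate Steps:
v/46194 + 12262/21127 = 2633/46194 + 12262/21127 = 622058219/975940638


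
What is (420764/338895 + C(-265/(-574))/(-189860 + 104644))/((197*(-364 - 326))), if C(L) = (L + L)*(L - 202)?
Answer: -5917206066229237/646688908251397468800 ≈ -9.1500e-6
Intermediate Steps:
C(L) = 2*L*(-202 + L) (C(L) = (2*L)*(-202 + L) = 2*L*(-202 + L))
(420764/338895 + C(-265/(-574))/(-189860 + 104644))/((197*(-364 - 326))) = (420764/338895 + (2*(-265/(-574))*(-202 - 265/(-574)))/(-189860 + 104644))/((197*(-364 - 326))) = (420764*(1/338895) + (2*(-265*(-1/574))*(-202 - 265*(-1/574)))/(-85216))/((197*(-690))) = (420764/338895 + (2*(265/574)*(-202 + 265/574))*(-1/85216))/(-135930) = (420764/338895 + (2*(265/574)*(-115683/574))*(-1/85216))*(-1/135930) = (420764/338895 - 30655995/164738*(-1/85216))*(-1/135930) = (420764/338895 + 30655995/14038313408)*(-1/135930) = (5917206066229237/4757514222404160)*(-1/135930) = -5917206066229237/646688908251397468800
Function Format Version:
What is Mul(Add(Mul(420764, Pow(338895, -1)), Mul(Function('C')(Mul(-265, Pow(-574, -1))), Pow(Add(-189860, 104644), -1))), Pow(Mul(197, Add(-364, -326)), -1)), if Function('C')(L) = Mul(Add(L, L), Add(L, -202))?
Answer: Rational(-5917206066229237, 646688908251397468800) ≈ -9.1500e-6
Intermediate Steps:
Function('C')(L) = Mul(2, L, Add(-202, L)) (Function('C')(L) = Mul(Mul(2, L), Add(-202, L)) = Mul(2, L, Add(-202, L)))
Mul(Add(Mul(420764, Pow(338895, -1)), Mul(Function('C')(Mul(-265, Pow(-574, -1))), Pow(Add(-189860, 104644), -1))), Pow(Mul(197, Add(-364, -326)), -1)) = Mul(Add(Mul(420764, Pow(338895, -1)), Mul(Mul(2, Mul(-265, Pow(-574, -1)), Add(-202, Mul(-265, Pow(-574, -1)))), Pow(Add(-189860, 104644), -1))), Pow(Mul(197, Add(-364, -326)), -1)) = Mul(Add(Mul(420764, Rational(1, 338895)), Mul(Mul(2, Mul(-265, Rational(-1, 574)), Add(-202, Mul(-265, Rational(-1, 574)))), Pow(-85216, -1))), Pow(Mul(197, -690), -1)) = Mul(Add(Rational(420764, 338895), Mul(Mul(2, Rational(265, 574), Add(-202, Rational(265, 574))), Rational(-1, 85216))), Pow(-135930, -1)) = Mul(Add(Rational(420764, 338895), Mul(Mul(2, Rational(265, 574), Rational(-115683, 574)), Rational(-1, 85216))), Rational(-1, 135930)) = Mul(Add(Rational(420764, 338895), Mul(Rational(-30655995, 164738), Rational(-1, 85216))), Rational(-1, 135930)) = Mul(Add(Rational(420764, 338895), Rational(30655995, 14038313408)), Rational(-1, 135930)) = Mul(Rational(5917206066229237, 4757514222404160), Rational(-1, 135930)) = Rational(-5917206066229237, 646688908251397468800)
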